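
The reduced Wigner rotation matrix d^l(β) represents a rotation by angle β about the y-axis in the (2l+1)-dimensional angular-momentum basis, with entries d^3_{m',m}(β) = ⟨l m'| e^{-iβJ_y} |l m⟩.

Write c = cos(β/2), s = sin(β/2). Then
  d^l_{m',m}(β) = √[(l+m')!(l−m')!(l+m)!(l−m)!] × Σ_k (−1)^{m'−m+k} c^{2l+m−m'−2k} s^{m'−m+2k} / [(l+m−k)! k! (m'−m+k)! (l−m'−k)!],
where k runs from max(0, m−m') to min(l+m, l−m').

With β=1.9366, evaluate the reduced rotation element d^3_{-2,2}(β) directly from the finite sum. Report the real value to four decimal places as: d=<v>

d=0.4272

d^3_{-2,2}(β=1.9366) via Wigner's sum:
Half-angle: c=0.566701, s=0.823924. N=√(1·120·120·1)=120.000000
k: max(0,(2)−(-2))=4 … min(3+(2),3−(-2))=5
  k=4: (−1)^0·120.0000/(24)·0.5667^2·0.8239^4 = +0.739990
  k=5: (−1)^1·120.0000/(120)·0.5667^0·0.8239^6 = -0.312839
d^3_{-2,2}(1.9366) = +0.739990 -0.312839 = +0.427150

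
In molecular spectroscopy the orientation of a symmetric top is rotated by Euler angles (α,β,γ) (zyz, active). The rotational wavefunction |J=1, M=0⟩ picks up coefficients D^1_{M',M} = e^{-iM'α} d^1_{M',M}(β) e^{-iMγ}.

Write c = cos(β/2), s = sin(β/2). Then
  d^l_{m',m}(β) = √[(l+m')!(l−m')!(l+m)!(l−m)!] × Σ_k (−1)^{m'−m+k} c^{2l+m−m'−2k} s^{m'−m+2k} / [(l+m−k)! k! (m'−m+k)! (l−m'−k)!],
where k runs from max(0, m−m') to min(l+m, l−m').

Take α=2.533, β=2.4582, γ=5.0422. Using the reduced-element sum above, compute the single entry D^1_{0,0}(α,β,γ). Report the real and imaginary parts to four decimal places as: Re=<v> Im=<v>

Split into d^1_{0,0}(β=2.4582) × two z-phases.
Half-angle: c=0.335086, s=0.942188. N=√(1·1·1·1)=1.000000
The bounds max(0,m−m')=0 and min(l+m,l−m')=1 give 2 terms
  k=0: (−1)^0·1.0000/(1)·0.3351^2·0.9422^0 = +0.112283
  k=1: (−1)^1·1.0000/(1)·0.3351^0·0.9422^2 = -0.887717
d^1_{0,0}(2.4582) = +0.112283 -0.887717 = -0.775435
Attach z-rotation phases: D = e^{-i(0)(2.533)}·(-0.775435)·e^{-i(0)(5.0422)} = -0.775435+0.000000i

Re=-0.7754 Im=0.0000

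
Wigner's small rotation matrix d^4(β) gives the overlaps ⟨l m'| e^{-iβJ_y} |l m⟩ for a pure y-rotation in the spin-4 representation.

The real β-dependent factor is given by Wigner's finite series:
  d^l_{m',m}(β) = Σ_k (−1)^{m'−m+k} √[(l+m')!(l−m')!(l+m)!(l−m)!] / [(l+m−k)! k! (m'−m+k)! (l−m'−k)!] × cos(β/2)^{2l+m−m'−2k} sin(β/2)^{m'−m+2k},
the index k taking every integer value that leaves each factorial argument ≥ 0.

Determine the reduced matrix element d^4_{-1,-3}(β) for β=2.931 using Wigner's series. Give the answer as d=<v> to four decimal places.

d^4_{-1,-3}(β=2.931) via Wigner's sum:
c=cos(2.931/2)=0.105102, s=sin(2.931/2)=0.994461; N=√[6·120·1·5040]=1904.940944
Admissible k: 0..1 (factorial args all ≥0)
  k=0: (−1)^2·1904.9409/(240)·0.1051^6·0.9945^2 = +0.000011
  k=1: (−1)^3·1904.9409/(144)·0.1051^4·0.9945^4 = -0.001579
d^4_{-1,-3}(2.931) = +0.000011 -0.001579 = -0.001568

d=-0.0016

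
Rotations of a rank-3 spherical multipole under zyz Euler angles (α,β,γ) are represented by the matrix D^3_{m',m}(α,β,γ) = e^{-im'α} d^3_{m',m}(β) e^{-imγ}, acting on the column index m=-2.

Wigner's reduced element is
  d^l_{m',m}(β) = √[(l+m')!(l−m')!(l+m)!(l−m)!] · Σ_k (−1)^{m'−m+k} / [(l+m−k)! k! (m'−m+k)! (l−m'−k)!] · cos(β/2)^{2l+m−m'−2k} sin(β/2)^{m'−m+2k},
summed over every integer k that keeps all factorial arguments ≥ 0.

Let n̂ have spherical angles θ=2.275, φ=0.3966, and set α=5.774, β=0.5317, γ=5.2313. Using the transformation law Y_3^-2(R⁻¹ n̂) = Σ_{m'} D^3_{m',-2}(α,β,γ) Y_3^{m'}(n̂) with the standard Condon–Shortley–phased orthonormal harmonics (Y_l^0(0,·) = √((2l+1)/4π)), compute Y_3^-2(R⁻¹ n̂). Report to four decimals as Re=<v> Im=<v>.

Re=0.2772 Im=-0.0958

Need the full column D^3_{m',-2} for m'=−3..3 at α=5.774, β=0.5317, γ=5.2313.
cos(β/2)=0.964870, sin(β/2)=0.262730
d^3_{-3,-2}: single k=1 term ⇒ +0.538180;  D = -0.474921+0.253155i
d^3_{-2,-2}: k∈[0..1] ⇒ +0.806885 -0.299131 = +0.507753;  D = -0.507657-0.009876i
d^3_{-1,-2}: k∈[0..1] ⇒ -0.694787 +0.103030 = -0.591758;  D = +0.510980+0.298457i
d^3_{0,-2}: k∈[0..1] ⇒ +0.327682 -0.024296 = +0.303386;  D = -0.154150-0.261306i
d^3_{1,-2}: k∈[0..1] ⇒ -0.103030 +0.003820 = -0.099210;  D = +0.002360+0.099182i
d^3_{2,-2}: k∈[0..1] ⇒ +0.022179 -0.000329 = +0.021850;  D = +0.010194-0.019326i
d^3_{3,-2}: single k=0 term ⇒ -0.002959;  D = -0.002481+0.001612i
Y_3^{m'}(θ=2.275,φ=0.3966) and Σ D·Y over m':
  (-0.4749+0.2532i)·(+0.0687-0.1715i)  (-0.5077-0.0099i)·(-0.2696+0.2739i)  (+0.5110+0.2985i)·(+0.2490-0.1043i)  (-0.1541-0.2613i)·(+0.2185+0.0000i)  (+0.0024+0.0992i)·(-0.2490-0.1043i)  (+0.0102-0.0193i)·(-0.2696-0.2739i)  (-0.0025+0.0016i)·(-0.0687-0.1715i)
Y_3^-2(R⁻¹ n̂) = +0.277179-0.095817i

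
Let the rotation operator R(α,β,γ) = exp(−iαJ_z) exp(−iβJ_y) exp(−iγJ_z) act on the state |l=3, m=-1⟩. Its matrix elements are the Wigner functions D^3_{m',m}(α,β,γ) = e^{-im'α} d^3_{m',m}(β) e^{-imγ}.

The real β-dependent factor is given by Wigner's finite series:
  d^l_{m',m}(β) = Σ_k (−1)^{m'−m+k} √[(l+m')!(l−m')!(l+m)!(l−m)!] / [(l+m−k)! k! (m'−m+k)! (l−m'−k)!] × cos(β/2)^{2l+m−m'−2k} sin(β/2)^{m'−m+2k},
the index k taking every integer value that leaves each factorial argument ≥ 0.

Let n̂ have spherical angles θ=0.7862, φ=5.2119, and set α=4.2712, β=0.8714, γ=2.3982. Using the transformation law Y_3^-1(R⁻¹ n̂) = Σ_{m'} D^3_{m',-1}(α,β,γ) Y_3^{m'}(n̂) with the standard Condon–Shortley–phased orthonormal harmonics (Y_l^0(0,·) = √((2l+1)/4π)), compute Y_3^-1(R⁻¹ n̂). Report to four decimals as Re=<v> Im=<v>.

Need the full column D^3_{m',-1} for m'=−3..3 at α=4.2712, β=0.8714, γ=2.3982.
cos(β/2)=0.906575, sin(β/2)=0.422045
d^3_{-3,-1}: single k=2 term ⇒ +0.465992;  D = -0.409800+0.221838i
d^3_{-2,-1}: k∈[1..2] ⇒ +0.817292 -0.354256 = +0.463036;  D = -0.025442-0.462336i
d^3_{-1,-1}: k∈[0..2] ⇒ +0.555165 -0.962548 +0.156457 = -0.250926;  D = -0.232444-0.094520i
d^3_{0,-1}: k∈[0..2] ⇒ -0.895298 +0.582102 -0.042052 = -0.355248;  D = +0.261525-0.240428i
d^3_{1,-1}: k∈[0..2] ⇒ +0.721911 -0.208609 +0.005651 = +0.518953;  D = -0.154453-0.495436i
d^3_{2,-1}: k∈[0..1] ⇒ -0.354256 +0.038388 = -0.315868;  D = -0.312822-0.043760i
d^3_{3,-1}: single k=0 term ⇒ +0.100992;  D = -0.055361+0.084467i
Y_3^{m'}(θ=0.7862,φ=5.2119) and Σ D·Y over m':
  (-0.4098+0.2218i)·(-0.1475-0.0107i)  (-0.0254-0.4623i)·(-0.1957+0.3041i)  (-0.2324-0.0945i)·(+0.1639+0.3003i)  (+0.2615-0.2404i)·(-0.1329+0.0000i)  (-0.1545-0.4954i)·(-0.1639+0.3003i)  (-0.3128-0.0438i)·(-0.1957-0.3041i)  (-0.0554+0.0845i)·(+0.1475-0.0107i)
Y_3^-1(R⁻¹ n̂) = +0.378673+0.152585i

Re=0.3787 Im=0.1526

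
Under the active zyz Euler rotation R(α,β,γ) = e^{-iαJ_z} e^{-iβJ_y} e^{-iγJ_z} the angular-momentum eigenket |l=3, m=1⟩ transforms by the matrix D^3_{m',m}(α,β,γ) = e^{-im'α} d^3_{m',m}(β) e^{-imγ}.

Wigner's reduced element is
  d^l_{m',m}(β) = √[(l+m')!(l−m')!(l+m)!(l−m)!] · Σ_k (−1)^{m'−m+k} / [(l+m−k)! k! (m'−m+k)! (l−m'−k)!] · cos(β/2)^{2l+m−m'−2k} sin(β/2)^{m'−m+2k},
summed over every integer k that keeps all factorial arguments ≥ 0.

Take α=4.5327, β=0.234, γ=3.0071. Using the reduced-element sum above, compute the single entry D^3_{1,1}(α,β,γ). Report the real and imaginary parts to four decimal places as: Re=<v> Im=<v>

Re=0.2641 Im=-0.8129

First d^3_{1,1}(β=0.234), then the phase factors e^{-i(1)α} and e^{-i(1)γ}:
With c≡cos(β/2)=0.993163 and s≡sin(β/2)=0.116733, N=[24·2·24·2]^{1/2}=48.000000
k: max(0,(1)−(1))=0 … min(3+(1),3−(1))=2
  k=0: (−1)^0·48.0000/(48)·0.9932^6·0.1167^0 = +0.959675
  k=1: (−1)^1·48.0000/(6)·0.9932^4·0.1167^2 = -0.106062
  k=2: (−1)^2·48.0000/(8)·0.9932^2·0.1167^4 = +0.001099
d^3_{1,1}(0.234) = +0.959675 -0.106062 +0.001099 = +0.854711
Attach z-rotation phases: D = e^{-i(1)(4.5327)}·(+0.854711)·e^{-i(1)(3.0071)} = +0.264138-0.812873i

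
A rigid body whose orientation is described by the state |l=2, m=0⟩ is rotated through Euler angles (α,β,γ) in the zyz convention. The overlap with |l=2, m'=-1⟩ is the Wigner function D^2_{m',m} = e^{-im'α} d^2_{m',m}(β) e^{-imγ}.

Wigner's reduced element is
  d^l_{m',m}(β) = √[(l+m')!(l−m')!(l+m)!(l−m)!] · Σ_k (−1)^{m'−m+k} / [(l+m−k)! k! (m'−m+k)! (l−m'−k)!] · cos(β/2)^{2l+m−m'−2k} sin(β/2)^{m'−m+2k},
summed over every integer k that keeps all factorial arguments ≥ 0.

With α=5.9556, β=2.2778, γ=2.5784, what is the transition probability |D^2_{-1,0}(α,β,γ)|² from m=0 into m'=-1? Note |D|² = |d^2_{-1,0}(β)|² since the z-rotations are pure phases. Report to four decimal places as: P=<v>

P=0.3659

D^2_{-1,0}(5.9556,2.2778,2.5784) = e^{-i·-1·5.9556}·d^2_{-1,0}(2.2778)·e^{-i·0·2.5784}. Compute d first:
c=cos(2.2778/2)=0.418594, s=sin(2.2778/2)=0.908174; N=√[1·6·2·2]=4.898979
The bounds max(0,m−m')=1 and min(l+m,l−m')=2 give 2 terms
  k=1: (−1)^0·4.8990/(2)·0.4186^3·0.9082^1 = +0.163163
  k=2: (−1)^1·4.8990/(2)·0.4186^1·0.9082^3 = -0.768024
d^2_{-1,0}(2.2778) = +0.163163 -0.768024 = -0.604861
|D^2_{-1,0}|² = |d^2_{-1,0}(β)|² = (-0.604861)² = 0.365857 (the z-rotation phases have unit modulus)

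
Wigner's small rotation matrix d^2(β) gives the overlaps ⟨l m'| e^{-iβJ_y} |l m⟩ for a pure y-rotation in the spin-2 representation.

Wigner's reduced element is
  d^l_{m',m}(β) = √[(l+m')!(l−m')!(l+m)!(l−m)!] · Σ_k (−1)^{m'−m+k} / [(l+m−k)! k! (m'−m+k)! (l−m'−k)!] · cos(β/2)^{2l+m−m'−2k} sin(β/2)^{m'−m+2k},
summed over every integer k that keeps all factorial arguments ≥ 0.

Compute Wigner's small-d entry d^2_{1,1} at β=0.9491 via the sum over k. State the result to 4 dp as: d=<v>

d=0.1304

d^2_{1,1}(β=0.9491) via Wigner's sum:
With c≡cos(β/2)=0.889498 and s≡sin(β/2)=0.456938, N=[6·1·6·1]^{1/2}=6.000000
k∈{0,1} keeps every argument non-negative
  k=0: (−1)^0·6.0000/(6)·0.8895^4·0.4569^0 = +0.626009
  k=1: (−1)^1·6.0000/(2)·0.8895^2·0.4569^2 = -0.495595
d^2_{1,1}(0.9491) = +0.626009 -0.495595 = +0.130415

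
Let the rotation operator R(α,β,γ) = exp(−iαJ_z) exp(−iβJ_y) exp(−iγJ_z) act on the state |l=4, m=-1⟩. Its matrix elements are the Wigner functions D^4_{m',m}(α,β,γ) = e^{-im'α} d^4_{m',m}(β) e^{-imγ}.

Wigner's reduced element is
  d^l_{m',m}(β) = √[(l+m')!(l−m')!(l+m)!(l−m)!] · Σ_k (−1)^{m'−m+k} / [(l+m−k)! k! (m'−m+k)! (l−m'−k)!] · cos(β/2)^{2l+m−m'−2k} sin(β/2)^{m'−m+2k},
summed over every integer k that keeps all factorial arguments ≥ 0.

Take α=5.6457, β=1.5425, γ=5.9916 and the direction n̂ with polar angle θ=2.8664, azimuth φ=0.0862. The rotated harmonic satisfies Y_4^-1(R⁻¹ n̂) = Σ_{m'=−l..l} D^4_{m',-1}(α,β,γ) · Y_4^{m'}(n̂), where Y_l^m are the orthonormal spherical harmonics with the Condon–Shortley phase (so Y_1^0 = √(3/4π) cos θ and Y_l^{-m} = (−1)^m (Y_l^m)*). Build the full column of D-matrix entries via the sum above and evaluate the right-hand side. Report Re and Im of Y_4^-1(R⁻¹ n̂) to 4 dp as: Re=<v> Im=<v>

Re=-0.2031 Im=0.1046

Need the full column D^4_{m',-1} for m'=−4..4 at α=5.6457, β=1.5425, γ=5.9916.
cos(β/2)=0.717040, sin(β/2)=0.697032
d^4_{-4,-1}: single k=3 term ⇒ +0.480362;  D = -0.458898-0.141987i
d^4_{-3,-1}: k∈[2..3] ⇒ +0.524126 -0.825474 = -0.301348;  D = +0.178327+0.242920i
d^4_{-2,-1}: k∈[1..3] ⇒ +0.288199 -1.361700 +0.857845 = -0.215655;  D = -0.000914+0.215654i
d^4_{-1,-1}: k∈[0..3] ⇒ +0.069879 -0.990505 +1.871999 -0.589662 = +0.361711;  D = +0.216512-0.289753i
d^4_{0,-1}: k∈[0..3] ⇒ -0.303788 +1.722429 -1.627647 +0.256347 = +0.047340;  D = +0.045342-0.013609i
d^4_{1,-1}: k∈[0..3] ⇒ +0.660337 -1.871999 +0.884493 -0.055721 = -0.382891;  D = -0.360212-0.129817i
d^4_{2,-1}: k∈[0..2] ⇒ -0.907800 +1.286768 -0.243192 = +0.135776;  D = +0.075248+0.113017i
d^4_{3,-1}: k∈[0..1] ⇒ +0.825474 -0.468030 = +0.357444;  D = -0.017891+0.356996i
d^4_{4,-1}: single k=0 term ⇒ -0.453929;  D = +0.288087-0.350795i
Y_4^{m'}(θ=2.8664,φ=0.0862) and Σ D·Y over m':
  (-0.4589-0.1420i)·(+0.0023-0.0008i)  (+0.1783+0.2429i)·(-0.0234+0.0062i)  (-0.0009+0.2157i)·(+0.1334-0.0232i)  (+0.2165-0.2898i)·(-0.4293+0.0371i)  (+0.0453-0.0136i)·(+0.5540+0.0000i)  (-0.3602-0.1298i)·(+0.4293+0.0371i)  (+0.0752+0.1130i)·(+0.1334+0.0232i)  (-0.0179+0.3570i)·(+0.0234+0.0062i)  (+0.2881-0.3508i)·(+0.0023+0.0008i)
Y_4^-1(R⁻¹ n̂) = -0.203120+0.104564i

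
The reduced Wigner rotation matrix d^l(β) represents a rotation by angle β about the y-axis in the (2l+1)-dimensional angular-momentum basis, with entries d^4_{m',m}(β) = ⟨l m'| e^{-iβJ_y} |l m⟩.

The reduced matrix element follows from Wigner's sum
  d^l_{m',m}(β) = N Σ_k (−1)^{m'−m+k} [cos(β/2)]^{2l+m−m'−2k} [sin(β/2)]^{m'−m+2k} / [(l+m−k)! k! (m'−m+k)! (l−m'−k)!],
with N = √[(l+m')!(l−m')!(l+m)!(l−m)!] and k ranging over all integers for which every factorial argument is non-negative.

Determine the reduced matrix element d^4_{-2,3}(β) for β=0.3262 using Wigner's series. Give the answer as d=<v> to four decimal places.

d=0.0012

d^4_{-2,3}(β=0.3262) via Wigner's sum:
With c≡cos(β/2)=0.986729 and s≡sin(β/2)=0.162378, N=[2·720·5040·1]^{1/2}=2693.993318
k∈{5,6} keeps every argument non-negative
  k=5: (−1)^0·2693.9933/(240)·0.9867^3·0.1624^5 = +0.001217
  k=6: (−1)^1·2693.9933/(720)·0.9867^1·0.1624^7 = -0.000011
d^4_{-2,3}(0.3262) = +0.001217 -0.000011 = +0.001206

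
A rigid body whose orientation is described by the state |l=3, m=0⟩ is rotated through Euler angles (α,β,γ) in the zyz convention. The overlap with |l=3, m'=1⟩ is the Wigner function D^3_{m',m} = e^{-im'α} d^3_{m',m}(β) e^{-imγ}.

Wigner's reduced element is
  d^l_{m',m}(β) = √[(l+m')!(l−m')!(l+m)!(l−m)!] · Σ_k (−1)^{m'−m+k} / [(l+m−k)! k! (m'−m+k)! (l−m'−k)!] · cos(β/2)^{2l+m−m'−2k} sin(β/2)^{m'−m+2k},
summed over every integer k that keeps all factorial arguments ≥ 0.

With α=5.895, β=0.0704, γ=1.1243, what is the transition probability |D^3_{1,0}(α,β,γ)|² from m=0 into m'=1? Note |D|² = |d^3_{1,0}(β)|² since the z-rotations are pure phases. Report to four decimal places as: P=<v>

First d^3_{1,0}(β=0.0704), then the phase factors e^{-i(1)α} and e^{-i(0)γ}:
c=cos(0.0704/2)=0.999381, s=sin(0.0704/2)=0.035193; N=√[24·2·6·6]=41.569219
k: max(0,(0)−(1))=0 … min(3+(0),3−(1))=2
  k=0: (−1)^1·41.5692/(12)·0.9994^5·0.0352^1 = -0.121534
  k=1: (−1)^2·41.5692/(4)·0.9994^3·0.0352^3 = +0.000452
  k=2: (−1)^3·41.5692/(12)·0.9994^1·0.0352^5 = -0.000000
d^3_{1,0}(0.0704) = -0.121534 +0.000452 -0.000000 = -0.121082
|D^3_{1,0}|² = |d^3_{1,0}(β)|² = (-0.121082)² = 0.014661 (the z-rotation phases have unit modulus)

P=0.0147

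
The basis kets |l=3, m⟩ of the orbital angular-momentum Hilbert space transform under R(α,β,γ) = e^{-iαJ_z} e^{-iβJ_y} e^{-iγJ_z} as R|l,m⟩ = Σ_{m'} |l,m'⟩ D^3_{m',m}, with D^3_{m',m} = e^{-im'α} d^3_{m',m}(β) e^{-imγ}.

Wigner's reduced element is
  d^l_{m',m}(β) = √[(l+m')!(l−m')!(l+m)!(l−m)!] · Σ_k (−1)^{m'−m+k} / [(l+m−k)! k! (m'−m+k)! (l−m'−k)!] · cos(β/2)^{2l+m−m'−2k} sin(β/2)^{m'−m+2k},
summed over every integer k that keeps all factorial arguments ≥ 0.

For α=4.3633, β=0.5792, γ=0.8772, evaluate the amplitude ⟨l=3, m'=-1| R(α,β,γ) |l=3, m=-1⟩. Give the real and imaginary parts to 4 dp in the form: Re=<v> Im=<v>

Re=0.1316 Im=-0.2255

First d^3_{-1,-1}(β=0.5792), then the phase factors e^{-i(-1)α} and e^{-i(-1)γ}:
c=cos(0.5792/2)=0.958358, s=sin(0.5792/2)=0.285569; N=√[2·24·2·24]=48.000000
k∈{0,1,2} keeps every argument non-negative
  k=0: (−1)^0·48.0000/(48)·0.9584^6·0.2856^0 = +0.774760
  k=1: (−1)^1·48.0000/(6)·0.9584^4·0.2856^2 = -0.550330
  k=2: (−1)^2·48.0000/(8)·0.9584^2·0.2856^4 = +0.036648
d^3_{-1,-1}(0.5792) = +0.774760 -0.550330 +0.036648 = +0.261078
D = (-0.342042-0.939685i)·(+0.261078)·(+0.639307+0.768952i) = +0.131558-0.225509i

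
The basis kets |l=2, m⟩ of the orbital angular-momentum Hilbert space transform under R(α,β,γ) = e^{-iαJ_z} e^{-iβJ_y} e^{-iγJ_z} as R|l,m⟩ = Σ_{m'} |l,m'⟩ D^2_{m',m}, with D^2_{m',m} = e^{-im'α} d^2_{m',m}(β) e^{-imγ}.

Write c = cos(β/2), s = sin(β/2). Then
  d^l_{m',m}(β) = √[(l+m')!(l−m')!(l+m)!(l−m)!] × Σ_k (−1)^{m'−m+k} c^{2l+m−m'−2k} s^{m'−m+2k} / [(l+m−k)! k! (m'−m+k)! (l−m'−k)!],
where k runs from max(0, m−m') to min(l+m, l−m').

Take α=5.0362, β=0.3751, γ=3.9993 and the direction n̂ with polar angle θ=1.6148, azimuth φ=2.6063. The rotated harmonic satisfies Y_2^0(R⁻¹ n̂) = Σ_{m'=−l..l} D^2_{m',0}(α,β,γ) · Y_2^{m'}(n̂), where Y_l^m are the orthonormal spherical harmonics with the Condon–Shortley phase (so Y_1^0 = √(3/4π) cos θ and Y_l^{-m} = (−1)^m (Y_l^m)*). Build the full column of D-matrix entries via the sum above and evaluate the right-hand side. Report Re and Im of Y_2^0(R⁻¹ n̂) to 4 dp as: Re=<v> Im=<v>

Need the full column D^2_{m',0} for m'=−2..2 at α=5.0362, β=0.3751, γ=3.9993.
cos(β/2)=0.982464, sin(β/2)=0.186452
d^2_{-2,0}: single k=2 term ⇒ +0.082195;  D = -0.065552-0.049588i
d^2_{-1,0}: k∈[1..2] ⇒ +0.433105 -0.015599 = +0.417506;  D = +0.132843-0.395808i
d^2_{0,0}: k∈[0..2] ⇒ +0.931680 -0.134224 +0.001209 = +0.798664;  D = +0.798664+0.000000i
d^2_{1,0}: k∈[0..1] ⇒ -0.433105 +0.015599 = -0.417506;  D = -0.132843-0.395808i
d^2_{2,0}: single k=0 term ⇒ +0.082195;  D = -0.065552+0.049588i
Y_2^{m'}(θ=1.6148,φ=2.6063) and Σ D·Y over m':
  (-0.0656-0.0496i)·(+0.1849+0.3383i)  (+0.1328-0.3958i)·(+0.0292+0.0173i)  (+0.7987+0.0000i)·(-0.3136+0.0000i)  (-0.1328-0.3958i)·(-0.0292+0.0173i)  (-0.0656+0.0496i)·(+0.1849-0.3383i)
Y_2^0(R⁻¹ n̂) = -0.219653+0.000000i

Re=-0.2197 Im=0.0000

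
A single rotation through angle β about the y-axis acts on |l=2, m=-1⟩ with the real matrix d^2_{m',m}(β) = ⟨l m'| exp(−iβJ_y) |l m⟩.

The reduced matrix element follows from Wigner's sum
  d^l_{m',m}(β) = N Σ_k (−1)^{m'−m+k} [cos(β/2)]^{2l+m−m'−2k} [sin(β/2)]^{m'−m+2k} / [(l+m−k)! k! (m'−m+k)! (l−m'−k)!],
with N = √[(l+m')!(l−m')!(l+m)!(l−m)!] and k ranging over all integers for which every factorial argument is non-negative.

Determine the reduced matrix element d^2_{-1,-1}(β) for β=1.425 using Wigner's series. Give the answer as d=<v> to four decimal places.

d^2_{-1,-1}(β=1.425) via Wigner's sum:
With c≡cos(β/2)=0.756730 and s≡sin(β/2)=0.653728, N=[1·6·1·6]^{1/2}=6.000000
Admissible k: 0..1 (factorial args all ≥0)
  k=0: (−1)^0·6.0000/(6)·0.7567^4·0.6537^0 = +0.327917
  k=1: (−1)^1·6.0000/(2)·0.7567^2·0.6537^2 = -0.734170
d^2_{-1,-1}(1.425) = +0.327917 -0.734170 = -0.406253

d=-0.4063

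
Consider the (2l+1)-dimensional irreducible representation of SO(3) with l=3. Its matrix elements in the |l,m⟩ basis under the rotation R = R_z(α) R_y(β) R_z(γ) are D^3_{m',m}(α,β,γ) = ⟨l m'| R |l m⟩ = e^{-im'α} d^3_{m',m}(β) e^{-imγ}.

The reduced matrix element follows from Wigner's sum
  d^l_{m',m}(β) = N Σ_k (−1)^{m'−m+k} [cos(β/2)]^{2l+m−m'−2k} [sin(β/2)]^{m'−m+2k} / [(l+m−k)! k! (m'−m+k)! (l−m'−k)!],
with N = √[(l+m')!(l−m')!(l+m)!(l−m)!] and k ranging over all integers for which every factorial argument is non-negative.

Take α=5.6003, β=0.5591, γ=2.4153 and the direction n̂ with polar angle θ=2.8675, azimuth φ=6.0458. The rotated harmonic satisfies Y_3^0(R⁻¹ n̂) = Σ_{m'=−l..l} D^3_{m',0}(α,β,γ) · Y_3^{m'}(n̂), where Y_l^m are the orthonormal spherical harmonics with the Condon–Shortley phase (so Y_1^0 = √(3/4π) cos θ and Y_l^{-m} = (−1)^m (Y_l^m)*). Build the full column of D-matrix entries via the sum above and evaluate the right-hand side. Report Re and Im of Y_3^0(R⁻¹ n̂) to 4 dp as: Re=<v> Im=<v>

Re=0.1648 Im=0.0000

Need the full column D^3_{m',0} for m'=−3..3 at α=5.6003, β=0.5591, γ=2.4153.
cos(β/2)=0.961180, sin(β/2)=0.275923
d^3_{-3,0}: single k=3 term ⇒ +0.083424;  D = -0.038365-0.074079i
d^3_{-2,0}: k∈[2..3] ⇒ +0.355922 -0.029331 = +0.326592;  D = +0.066492-0.319751i
d^3_{-1,0}: k∈[1..3] ⇒ +0.784155 -0.193861 +0.005325 = +0.595619;  D = +0.462055-0.375856i
d^3_{0,0}: k∈[0..3] ⇒ +0.788547 -0.584840 +0.048195 -0.000441 = +0.251461;  D = +0.251461+0.000000i
d^3_{1,0}: k∈[0..2] ⇒ -0.784155 +0.193861 -0.005325 = -0.595619;  D = -0.462055-0.375856i
d^3_{2,0}: k∈[0..1] ⇒ +0.355922 -0.029331 = +0.326592;  D = +0.066492+0.319751i
d^3_{3,0}: single k=0 term ⇒ -0.083424;  D = +0.038365-0.074079i
Y_3^{m'}(θ=2.8675,φ=6.0458) and Σ D·Y over m':
  (-0.0384-0.0741i)·(+0.0063+0.0054i)  (+0.0665-0.3198i)·(-0.0641-0.0330i)  (+0.4621-0.3759i)·(+0.3089+0.0747i)  (+0.2515+0.0000i)·(-0.5869+0.0000i)  (-0.4621-0.3759i)·(-0.3089+0.0747i)  (+0.0665+0.3198i)·(-0.0641+0.0330i)  (+0.0384-0.0741i)·(-0.0063+0.0054i)
Y_3^0(R⁻¹ n̂) = +0.164833+0.000000i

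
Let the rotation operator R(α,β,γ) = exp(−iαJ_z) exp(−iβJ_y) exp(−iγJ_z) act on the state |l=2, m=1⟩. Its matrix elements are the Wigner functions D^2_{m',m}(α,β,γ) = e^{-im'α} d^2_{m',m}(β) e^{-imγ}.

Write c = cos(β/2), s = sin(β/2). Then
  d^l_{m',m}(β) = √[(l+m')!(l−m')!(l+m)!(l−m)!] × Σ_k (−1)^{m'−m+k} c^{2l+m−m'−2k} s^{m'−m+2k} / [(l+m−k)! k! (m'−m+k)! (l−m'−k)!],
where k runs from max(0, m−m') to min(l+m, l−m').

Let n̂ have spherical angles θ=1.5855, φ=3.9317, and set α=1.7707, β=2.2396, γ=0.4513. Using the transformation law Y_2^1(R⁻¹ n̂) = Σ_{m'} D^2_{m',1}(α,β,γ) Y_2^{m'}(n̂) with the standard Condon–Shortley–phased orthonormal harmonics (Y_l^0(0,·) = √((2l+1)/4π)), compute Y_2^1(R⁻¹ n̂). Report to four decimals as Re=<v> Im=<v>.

Re=0.2256 Im=0.1955

Need the full column D^2_{m',1} for m'=−2..2 at α=1.7707, β=2.2396, γ=0.4513.
cos(β/2)=0.435862, sin(β/2)=0.900013
d^2_{-2,1}: single k=3 term ⇒ +0.635516;  D = -0.634673+0.032710i
d^2_{-1,1}: k∈[2..3] ⇒ +0.461656 -0.656139 = -0.194483;  D = -0.048379-0.188370i
d^2_{0,1}: k∈[1..2] ⇒ +0.182546 -0.778344 = -0.595798;  D = -0.536147+0.259849i
d^2_{1,1}: k∈[0..1] ⇒ +0.036091 -0.461656 = -0.425565;  D = +0.257954+0.338475i
d^2_{2,1}: single k=0 term ⇒ -0.149048;  D = +0.098245-0.112086i
Y_2^{m'}(θ=1.5855,φ=3.9317) and Σ D·Y over m':
  (-0.6347+0.0327i)·(-0.0036-0.3862i)  (-0.0484-0.1884i)·(+0.0080-0.0081i)  (-0.5361+0.2598i)·(-0.3152+0.0000i)  (+0.2580+0.3385i)·(-0.0080-0.0081i)  (+0.0982-0.1121i)·(-0.0036+0.3862i)
Y_2^1(R⁻¹ n̂) = +0.225617+0.195519i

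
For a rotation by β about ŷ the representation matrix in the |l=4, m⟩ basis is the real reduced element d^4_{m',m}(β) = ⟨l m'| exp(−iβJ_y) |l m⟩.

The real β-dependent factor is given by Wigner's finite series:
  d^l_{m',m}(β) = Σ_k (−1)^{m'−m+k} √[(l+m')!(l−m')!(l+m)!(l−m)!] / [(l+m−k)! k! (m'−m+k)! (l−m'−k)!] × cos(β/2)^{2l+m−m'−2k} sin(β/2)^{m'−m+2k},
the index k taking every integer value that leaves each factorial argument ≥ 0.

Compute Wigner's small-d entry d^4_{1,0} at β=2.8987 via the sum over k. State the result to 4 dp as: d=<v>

d=0.4692

d^4_{1,0}(β=2.8987) via Wigner's sum:
With c≡cos(β/2)=0.121148 and s≡sin(β/2)=0.992634, N=[120·6·24·24]^{1/2}=643.987578
k∈{0,1,2,3} keeps every argument non-negative
  k=0: (−1)^1·643.9876/(144)·0.1211^7·0.9926^1 = -0.000002
  k=1: (−1)^2·643.9876/(24)·0.1211^5·0.9926^3 = +0.000685
  k=2: (−1)^3·643.9876/(24)·0.1211^3·0.9926^5 = -0.045979
  k=3: (−1)^4·643.9876/(144)·0.1211^1·0.9926^7 = +0.514466
d^4_{1,0}(2.8987) = -0.000002 +0.000685 -0.045979 +0.514466 = +0.469170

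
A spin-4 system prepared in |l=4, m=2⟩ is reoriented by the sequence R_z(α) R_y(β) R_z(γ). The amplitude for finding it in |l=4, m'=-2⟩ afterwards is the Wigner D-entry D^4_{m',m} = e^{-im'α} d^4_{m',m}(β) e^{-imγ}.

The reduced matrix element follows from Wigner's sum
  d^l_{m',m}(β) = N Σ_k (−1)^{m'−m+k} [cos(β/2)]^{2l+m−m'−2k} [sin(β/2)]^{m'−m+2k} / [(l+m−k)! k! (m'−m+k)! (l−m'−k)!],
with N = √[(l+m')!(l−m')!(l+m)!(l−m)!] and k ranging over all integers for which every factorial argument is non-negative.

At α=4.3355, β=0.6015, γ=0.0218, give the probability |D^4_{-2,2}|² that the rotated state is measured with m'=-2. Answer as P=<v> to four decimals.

First d^4_{-2,2}(β=0.6015), then the phase factors e^{-i(-2)α} and e^{-i(2)γ}:
Half-angle: c=0.955115, s=0.296237. N=√(2·720·720·2)=1440.000000
Admissible k: 4..6 (factorial args all ≥0)
  k=4: (−1)^0·1440.0000/(96)·0.9551^4·0.2962^4 = +0.096132
  k=5: (−1)^1·1440.0000/(120)·0.9551^2·0.2962^6 = -0.007398
  k=6: (−1)^2·1440.0000/(1440)·0.9551^0·0.2962^8 = +0.000059
d^4_{-2,2}(0.6015) = +0.096132 -0.007398 +0.000059 = +0.088793
|D^4_{-2,2}|² = |d^4_{-2,2}(β)|² = (+0.088793)² = 0.007884 (the z-rotation phases have unit modulus)

P=0.0079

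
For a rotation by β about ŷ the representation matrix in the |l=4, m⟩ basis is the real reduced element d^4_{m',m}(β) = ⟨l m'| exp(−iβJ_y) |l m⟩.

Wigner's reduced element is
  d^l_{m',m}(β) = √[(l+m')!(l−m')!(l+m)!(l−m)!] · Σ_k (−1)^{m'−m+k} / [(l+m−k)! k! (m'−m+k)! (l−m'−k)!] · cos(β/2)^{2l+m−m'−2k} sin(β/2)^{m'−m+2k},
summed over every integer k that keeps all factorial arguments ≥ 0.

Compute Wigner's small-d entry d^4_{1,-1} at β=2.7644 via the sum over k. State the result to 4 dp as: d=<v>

d=-0.4272

d^4_{1,-1}(β=2.7644) via Wigner's sum:
With c≡cos(β/2)=0.187480 and s≡sin(β/2)=0.982268, N=[120·6·6·120]^{1/2}=720.000000
k: max(0,(-1)−(1))=0 … min(4+(-1),4−(1))=3
  k=0: (−1)^2·720.0000/(72)·0.1875^6·0.9823^2 = +0.000419
  k=1: (−1)^3·720.0000/(24)·0.1875^4·0.9823^4 = -0.034504
  k=2: (−1)^4·720.0000/(48)·0.1875^2·0.9823^6 = +0.473569
  k=3: (−1)^5·720.0000/(720)·0.1875^0·0.9823^8 = -0.866645
d^4_{1,-1}(2.7644) = +0.000419 -0.034504 +0.473569 -0.866645 = -0.427160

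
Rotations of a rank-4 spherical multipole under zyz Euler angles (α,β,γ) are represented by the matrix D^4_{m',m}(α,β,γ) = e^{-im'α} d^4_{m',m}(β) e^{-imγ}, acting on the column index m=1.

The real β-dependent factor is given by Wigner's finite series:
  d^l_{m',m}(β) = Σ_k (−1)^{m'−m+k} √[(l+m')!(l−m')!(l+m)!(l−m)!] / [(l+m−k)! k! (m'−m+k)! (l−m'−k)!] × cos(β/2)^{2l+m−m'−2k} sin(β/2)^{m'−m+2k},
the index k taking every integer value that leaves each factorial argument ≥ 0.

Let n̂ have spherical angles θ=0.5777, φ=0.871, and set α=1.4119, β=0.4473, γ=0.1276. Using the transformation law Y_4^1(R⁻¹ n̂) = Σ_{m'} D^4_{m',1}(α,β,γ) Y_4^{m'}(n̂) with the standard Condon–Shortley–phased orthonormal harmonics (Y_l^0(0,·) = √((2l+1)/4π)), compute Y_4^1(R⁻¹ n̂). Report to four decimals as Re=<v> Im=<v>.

Re=-0.0364 Im=0.4442

Need the full column D^4_{m',1} for m'=−4..4 at α=1.4119, β=0.4473, γ=0.1276.
cos(β/2)=0.975094, sin(β/2)=0.221790
d^4_{-4,1}: single k=5 term ⇒ +0.003723;  D = +0.002691-0.002574i
d^4_{-3,1}: k∈[4..5] ⇒ +0.028938 -0.000898 = +0.028040;  D = -0.015932-0.023074i
d^4_{-2,1}: k∈[3..5] ⇒ +0.136011 -0.010555 +0.000109 = +0.125566;  D = -0.113316+0.054095i
d^4_{-1,1}: k∈[2..5] ⇒ +0.422829 -0.065626 +0.001698 -0.000006 = +0.358894;  D = +0.101421+0.344266i
d^4_{0,1}: k∈[1..4] ⇒ +0.831350 -0.258063 +0.013351 -0.000115 = +0.586523;  D = +0.581754-0.074637i
d^4_{1,1}: k∈[0..3] ⇒ +0.817285 -0.634243 +0.065626 -0.001132 = +0.247536;  D = +0.007746-0.247415i
d^4_{2,1}: k∈[0..2] ⇒ -0.788688 +0.204017 -0.007037 = -0.591708;  D = +0.581038+0.111861i
d^4_{3,1}: k∈[0..1] ⇒ +0.335610 -0.028938 = +0.306672;  D = -0.104895+0.288175i
d^4_{4,1}: single k=0 term ⇒ -0.071970;  D = -0.062882-0.035008i
Y_4^{m'}(θ=0.5777,φ=0.871) and Σ D·Y over m':
  (+0.0027-0.0026i)·(-0.0371+0.0132i)  (-0.0159-0.0231i)·(-0.1475-0.0861i)  (-0.1133+0.0541i)·(-0.0665-0.3846i)  (+0.1014+0.3443i)·(+0.2666-0.3166i)  (+0.5818-0.0746i)·(-0.0863+0.0000i)  (+0.0077-0.2474i)·(-0.2666-0.3166i)  (+0.5810+0.1119i)·(-0.0665+0.3846i)  (-0.1049+0.2882i)·(+0.1475-0.0861i)  (-0.0629-0.0350i)·(-0.0371-0.0132i)
Y_4^1(R⁻¹ n̂) = -0.036393+0.444190i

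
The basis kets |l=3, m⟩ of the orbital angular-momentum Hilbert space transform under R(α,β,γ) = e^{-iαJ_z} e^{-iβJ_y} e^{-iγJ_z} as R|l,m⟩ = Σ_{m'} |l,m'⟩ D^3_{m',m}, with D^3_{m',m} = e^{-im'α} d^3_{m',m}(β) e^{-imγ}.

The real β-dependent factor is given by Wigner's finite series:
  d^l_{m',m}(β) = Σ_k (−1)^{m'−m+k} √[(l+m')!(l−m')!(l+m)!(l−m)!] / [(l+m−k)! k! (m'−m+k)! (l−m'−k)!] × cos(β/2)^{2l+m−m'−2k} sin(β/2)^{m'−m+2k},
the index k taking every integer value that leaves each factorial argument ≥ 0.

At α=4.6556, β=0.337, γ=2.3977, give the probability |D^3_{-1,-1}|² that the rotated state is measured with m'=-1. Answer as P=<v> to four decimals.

Split into d^3_{-1,-1}(β=0.337) × two z-phases.
c=cos(0.337/2)=0.985837, s=sin(0.337/2)=0.167704; N=√[2·24·2·24]=48.000000
k∈{0,1,2} keeps every argument non-negative
  k=0: (−1)^0·48.0000/(48)·0.9858^6·0.1677^0 = +0.917977
  k=1: (−1)^1·48.0000/(6)·0.9858^4·0.1677^2 = -0.212519
  k=2: (−1)^2·48.0000/(8)·0.9858^2·0.1677^4 = +0.004612
d^3_{-1,-1}(0.337) = +0.917977 -0.212519 +0.004612 = +0.710071
|D^3_{-1,-1}|² = |d^3_{-1,-1}(β)|² = (+0.710071)² = 0.504201 (the z-rotation phases have unit modulus)

P=0.5042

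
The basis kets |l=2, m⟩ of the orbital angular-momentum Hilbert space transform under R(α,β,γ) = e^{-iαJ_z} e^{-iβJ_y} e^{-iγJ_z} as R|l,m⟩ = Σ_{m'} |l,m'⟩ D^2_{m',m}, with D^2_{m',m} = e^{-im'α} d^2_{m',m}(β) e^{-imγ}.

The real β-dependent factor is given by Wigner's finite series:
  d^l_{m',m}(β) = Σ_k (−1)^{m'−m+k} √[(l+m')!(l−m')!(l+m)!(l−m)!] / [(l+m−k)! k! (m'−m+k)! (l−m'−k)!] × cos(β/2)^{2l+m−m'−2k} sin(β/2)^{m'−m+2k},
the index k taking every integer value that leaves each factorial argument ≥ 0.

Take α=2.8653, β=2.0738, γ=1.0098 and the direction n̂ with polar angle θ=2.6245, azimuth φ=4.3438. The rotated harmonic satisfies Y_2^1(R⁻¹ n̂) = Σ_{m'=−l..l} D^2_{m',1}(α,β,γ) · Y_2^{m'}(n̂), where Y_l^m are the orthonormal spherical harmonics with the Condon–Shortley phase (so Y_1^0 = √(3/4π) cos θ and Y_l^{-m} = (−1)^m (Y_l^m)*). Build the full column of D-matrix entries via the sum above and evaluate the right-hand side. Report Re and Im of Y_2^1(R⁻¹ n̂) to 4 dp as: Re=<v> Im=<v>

Need the full column D^2_{m',1} for m'=−2..2 at α=2.8653, β=2.0738, γ=1.0098.
cos(β/2)=0.508891, sin(β/2)=0.860831
d^2_{-2,1}: single k=3 term ⇒ +0.649245;  D = +0.005461-0.649222i
d^2_{-1,1}: k∈[2..3] ⇒ +0.575714 -0.549125 = +0.026589;  D = -0.007468+0.025519i
d^2_{0,1}: k∈[1..2] ⇒ +0.277887 -0.795159 = -0.517272;  D = -0.275204+0.437987i
d^2_{1,1}: k∈[0..1] ⇒ +0.067066 -0.575714 = -0.508648;  D = +0.377840-0.340530i
d^2_{2,1}: single k=0 term ⇒ -0.226894;  D = -0.203589+0.100162i
Y_2^{m'}(θ=2.6245,φ=4.3438) and Σ D·Y over m':
  (+0.0055-0.6492i)·(-0.0699-0.0635i)  (-0.0075+0.0255i)·(+0.1196-0.3097i)  (-0.2752+0.4380i)·(+0.3996+0.0000i)  (+0.3778-0.3405i)·(-0.1196-0.3097i)  (-0.2036+0.1002i)·(-0.0699+0.0635i)
Y_2^1(R⁻¹ n̂) = -0.287305+0.129193i

Re=-0.2873 Im=0.1292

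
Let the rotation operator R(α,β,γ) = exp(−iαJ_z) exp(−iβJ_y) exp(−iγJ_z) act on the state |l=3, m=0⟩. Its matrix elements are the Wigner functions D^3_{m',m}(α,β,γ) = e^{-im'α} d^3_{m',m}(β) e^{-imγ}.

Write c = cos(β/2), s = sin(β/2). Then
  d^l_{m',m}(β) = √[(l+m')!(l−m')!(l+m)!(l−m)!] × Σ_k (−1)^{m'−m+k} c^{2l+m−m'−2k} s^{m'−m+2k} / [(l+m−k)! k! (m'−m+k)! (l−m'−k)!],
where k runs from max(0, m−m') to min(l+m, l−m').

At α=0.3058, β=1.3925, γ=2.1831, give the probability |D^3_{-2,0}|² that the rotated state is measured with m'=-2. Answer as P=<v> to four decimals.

P=0.0553

First d^3_{-2,0}(β=1.3925), then the phase factors e^{-i(-2)α} and e^{-i(0)γ}:
With c≡cos(β/2)=0.767253 and s≡sin(β/2)=0.641345, N=[1·120·6·6]^{1/2}=65.726707
k∈{2,3} keeps every argument non-negative
  k=2: (−1)^0·65.7267/(12)·0.7673^4·0.6413^2 = +0.780724
  k=3: (−1)^1·65.7267/(12)·0.7673^2·0.6413^4 = -0.545512
d^3_{-2,0}(1.3925) = +0.780724 -0.545512 = +0.235212
|D^3_{-2,0}|² = |d^3_{-2,0}(β)|² = (+0.235212)² = 0.055325 (the z-rotation phases have unit modulus)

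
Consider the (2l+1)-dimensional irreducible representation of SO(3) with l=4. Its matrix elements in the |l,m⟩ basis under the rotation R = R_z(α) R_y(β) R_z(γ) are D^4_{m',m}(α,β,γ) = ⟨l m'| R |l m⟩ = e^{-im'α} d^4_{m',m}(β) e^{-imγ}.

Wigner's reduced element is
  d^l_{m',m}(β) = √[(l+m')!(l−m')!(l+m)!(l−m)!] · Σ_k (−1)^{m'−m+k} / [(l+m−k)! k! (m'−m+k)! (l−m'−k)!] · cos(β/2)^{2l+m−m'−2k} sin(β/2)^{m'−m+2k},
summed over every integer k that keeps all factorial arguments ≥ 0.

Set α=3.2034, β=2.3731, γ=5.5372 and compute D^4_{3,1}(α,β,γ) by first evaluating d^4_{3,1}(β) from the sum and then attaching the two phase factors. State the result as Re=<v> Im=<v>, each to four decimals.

First d^4_{3,1}(β=2.3731), then the phase factors e^{-i(3)α} and e^{-i(1)γ}:
Half-angle: c=0.374861, s=0.927081. N=√(5040·1·120·6)=1904.940944
k∈{0,1} keeps every argument non-negative
  k=0: (−1)^2·1904.9409/(240)·0.3749^6·0.9271^2 = +0.018929
  k=1: (−1)^3·1904.9409/(144)·0.3749^4·0.9271^4 = -0.192961
d^4_{3,1}(2.3731) = +0.018929 -0.192961 = -0.174032
Phases: e^{-i·(3)·3.2034}=-0.982859+0.184361i, e^{-i·(1)·5.5372}=+0.734420+0.678696i ⇒ D=+0.147397+0.092526i

Re=0.1474 Im=0.0925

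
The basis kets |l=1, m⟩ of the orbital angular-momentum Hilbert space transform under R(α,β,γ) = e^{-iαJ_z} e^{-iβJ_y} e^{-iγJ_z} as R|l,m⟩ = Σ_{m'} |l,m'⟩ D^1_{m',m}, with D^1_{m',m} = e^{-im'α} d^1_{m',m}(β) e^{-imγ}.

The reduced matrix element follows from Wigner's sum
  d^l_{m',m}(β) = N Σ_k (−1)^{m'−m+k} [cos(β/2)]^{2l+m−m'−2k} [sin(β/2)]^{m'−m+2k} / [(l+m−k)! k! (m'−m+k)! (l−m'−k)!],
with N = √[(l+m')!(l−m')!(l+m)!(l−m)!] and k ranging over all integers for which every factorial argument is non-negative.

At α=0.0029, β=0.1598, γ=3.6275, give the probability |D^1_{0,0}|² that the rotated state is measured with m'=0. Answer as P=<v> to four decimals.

P=0.9747

Split into d^1_{0,0}(β=0.1598) × two z-phases.
c=cos(0.1598/2)=0.996810, s=sin(0.1598/2)=0.079815; N=√[1·1·1·1]=1.000000
k∈{0,1} keeps every argument non-negative
  k=0: (−1)^0·1.0000/(1)·0.9968^2·0.0798^0 = +0.993630
  k=1: (−1)^1·1.0000/(1)·0.9968^0·0.0798^2 = -0.006370
d^1_{0,0}(0.1598) = +0.993630 -0.006370 = +0.987259
|D^1_{0,0}|² = |d^1_{0,0}(β)|² = (+0.987259)² = 0.974681 (the z-rotation phases have unit modulus)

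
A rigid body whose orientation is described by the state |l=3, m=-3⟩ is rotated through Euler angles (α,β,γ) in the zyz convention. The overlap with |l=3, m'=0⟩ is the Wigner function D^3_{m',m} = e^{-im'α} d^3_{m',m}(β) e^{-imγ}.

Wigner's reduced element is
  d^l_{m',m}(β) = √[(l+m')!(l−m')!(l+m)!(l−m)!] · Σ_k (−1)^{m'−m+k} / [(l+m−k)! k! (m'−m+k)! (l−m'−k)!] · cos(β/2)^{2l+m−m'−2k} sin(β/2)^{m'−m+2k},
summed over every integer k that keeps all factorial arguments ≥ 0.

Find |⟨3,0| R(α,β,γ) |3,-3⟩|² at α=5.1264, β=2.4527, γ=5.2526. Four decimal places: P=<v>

First d^3_{0,-3}(β=2.4527), then the phase factors e^{-i(0)α} and e^{-i(-3)γ}:
Half-angle: c=0.337676, s=0.941263. N=√(6·6·1·720)=160.996894
k∈{0} keeps every argument non-negative
  k=0: (−1)^3·160.9969/(36)·0.3377^3·0.9413^3 = -0.143597
d^3_{0,-3}(2.4527) = -0.143597
|D^3_{0,-3}|² = |d^3_{0,-3}(β)|² = (-0.143597)² = 0.020620 (the z-rotation phases have unit modulus)

P=0.0206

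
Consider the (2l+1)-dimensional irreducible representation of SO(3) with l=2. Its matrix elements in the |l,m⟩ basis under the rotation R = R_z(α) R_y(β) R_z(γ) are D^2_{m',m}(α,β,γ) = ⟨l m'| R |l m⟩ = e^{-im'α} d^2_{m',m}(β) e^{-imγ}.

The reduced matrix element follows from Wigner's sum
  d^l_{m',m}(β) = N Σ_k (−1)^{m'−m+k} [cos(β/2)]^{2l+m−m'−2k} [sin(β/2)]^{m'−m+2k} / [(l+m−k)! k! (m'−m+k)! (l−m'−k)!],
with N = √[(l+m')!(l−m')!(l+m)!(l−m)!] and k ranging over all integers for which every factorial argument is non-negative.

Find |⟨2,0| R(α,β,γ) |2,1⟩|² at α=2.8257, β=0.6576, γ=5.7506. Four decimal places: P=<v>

P=0.3510

Split into d^2_{0,1}(β=0.6576) × two z-phases.
c=cos(0.6576/2)=0.946431, s=sin(0.6576/2)=0.322908; N=√[2·2·6·1]=4.898979
k∈{1,2} keeps every argument non-negative
  k=1: (−1)^0·4.8990/(2)·0.9464^3·0.3229^1 = +0.670533
  k=2: (−1)^1·4.8990/(2)·0.9464^1·0.3229^3 = -0.078055
d^2_{0,1}(0.6576) = +0.670533 -0.078055 = +0.592478
|D^2_{0,1}|² = |d^2_{0,1}(β)|² = (+0.592478)² = 0.351030 (the z-rotation phases have unit modulus)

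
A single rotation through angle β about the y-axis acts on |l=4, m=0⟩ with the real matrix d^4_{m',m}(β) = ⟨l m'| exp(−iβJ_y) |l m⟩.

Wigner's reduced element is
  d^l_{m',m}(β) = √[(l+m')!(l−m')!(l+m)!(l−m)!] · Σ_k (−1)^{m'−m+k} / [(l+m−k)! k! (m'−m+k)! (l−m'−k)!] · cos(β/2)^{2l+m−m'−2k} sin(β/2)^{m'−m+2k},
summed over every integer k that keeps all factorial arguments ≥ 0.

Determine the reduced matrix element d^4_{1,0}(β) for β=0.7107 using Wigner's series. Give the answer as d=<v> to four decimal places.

d=-0.2822

d^4_{1,0}(β=0.7107) via Wigner's sum:
With c≡cos(β/2)=0.937525 and s≡sin(β/2)=0.347919, N=[120·6·24·24]^{1/2}=643.987578
k: max(0,(0)−(1))=0 … min(4+(0),4−(1))=3
  k=0: (−1)^1·643.9876/(144)·0.9375^7·0.3479^1 = -0.990540
  k=1: (−1)^2·643.9876/(24)·0.9375^5·0.3479^3 = +0.818489
  k=2: (−1)^3·643.9876/(24)·0.9375^3·0.3479^5 = -0.112720
  k=3: (−1)^4·643.9876/(144)·0.9375^1·0.3479^7 = +0.002587
d^4_{1,0}(0.7107) = -0.990540 +0.818489 -0.112720 +0.002587 = -0.282184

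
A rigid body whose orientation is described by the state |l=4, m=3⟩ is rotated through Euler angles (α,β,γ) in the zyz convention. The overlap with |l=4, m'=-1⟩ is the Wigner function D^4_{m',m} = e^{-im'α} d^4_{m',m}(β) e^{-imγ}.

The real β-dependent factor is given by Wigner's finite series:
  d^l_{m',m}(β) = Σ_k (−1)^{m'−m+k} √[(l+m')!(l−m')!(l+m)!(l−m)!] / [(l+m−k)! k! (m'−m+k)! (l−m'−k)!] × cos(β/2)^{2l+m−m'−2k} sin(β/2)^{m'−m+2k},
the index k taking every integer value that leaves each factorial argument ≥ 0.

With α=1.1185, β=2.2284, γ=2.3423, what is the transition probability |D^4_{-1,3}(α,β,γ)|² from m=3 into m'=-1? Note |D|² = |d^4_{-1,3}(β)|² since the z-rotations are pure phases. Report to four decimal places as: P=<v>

P=0.2326

First d^4_{-1,3}(β=2.2284), then the phase factors e^{-i(-1)α} and e^{-i(3)γ}:
Half-angle: c=0.440896, s=0.897558. N=√(6·120·5040·1)=1904.940944
The bounds max(0,m−m')=4 and min(l+m,l−m')=5 give 2 terms
  k=4: (−1)^0·1904.9409/(144)·0.4409^4·0.8976^4 = +0.324424
  k=5: (−1)^1·1904.9409/(240)·0.4409^2·0.8976^6 = -0.806711
d^4_{-1,3}(2.2284) = +0.324424 -0.806711 = -0.482287
|D^4_{-1,3}|² = |d^4_{-1,3}(β)|² = (-0.482287)² = 0.232601 (the z-rotation phases have unit modulus)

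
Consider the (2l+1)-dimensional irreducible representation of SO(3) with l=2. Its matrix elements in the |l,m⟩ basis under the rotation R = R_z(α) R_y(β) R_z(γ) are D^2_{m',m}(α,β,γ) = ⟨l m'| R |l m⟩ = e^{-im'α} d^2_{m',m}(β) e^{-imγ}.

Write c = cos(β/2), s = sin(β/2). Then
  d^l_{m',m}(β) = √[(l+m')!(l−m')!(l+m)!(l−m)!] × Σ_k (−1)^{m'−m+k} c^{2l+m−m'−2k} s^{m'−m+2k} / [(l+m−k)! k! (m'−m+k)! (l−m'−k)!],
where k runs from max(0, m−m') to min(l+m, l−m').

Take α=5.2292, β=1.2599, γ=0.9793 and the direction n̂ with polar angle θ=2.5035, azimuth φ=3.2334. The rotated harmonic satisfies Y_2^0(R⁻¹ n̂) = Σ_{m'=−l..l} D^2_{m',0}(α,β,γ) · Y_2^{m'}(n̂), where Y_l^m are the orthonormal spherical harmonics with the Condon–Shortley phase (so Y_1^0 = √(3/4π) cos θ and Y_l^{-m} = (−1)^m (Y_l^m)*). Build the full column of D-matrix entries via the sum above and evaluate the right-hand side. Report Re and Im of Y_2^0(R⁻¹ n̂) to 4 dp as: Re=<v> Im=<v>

Need the full column D^2_{m',0} for m'=−2..2 at α=5.2292, β=1.2599, γ=0.9793.
cos(β/2)=0.808057, sin(β/2)=0.589104
d^2_{-2,0}: single k=2 term ⇒ +0.555065;  D = -0.284033-0.476889i
d^2_{-1,0}: k∈[1..2] ⇒ +0.761367 -0.404664 = +0.356703;  D = +0.176250-0.310117i
d^2_{0,0}: k∈[0..2] ⇒ +0.426352 -0.906418 +0.120439 = -0.359627;  D = -0.359627+0.000000i
d^2_{1,0}: k∈[0..1] ⇒ -0.761367 +0.404664 = -0.356703;  D = -0.176250-0.310117i
d^2_{2,0}: single k=0 term ⇒ +0.555065;  D = -0.284033+0.476889i
Y_2^{m'}(θ=2.5035,φ=3.2334) and Σ D·Y over m':
  (-0.2840-0.4769i)·(+0.1348-0.0250i)  (+0.1763-0.3101i)·(+0.3681-0.0339i)  (-0.3596+0.0000i)·(+0.2951+0.0000i)  (-0.1763-0.3101i)·(-0.3681-0.0339i)  (-0.2840+0.4769i)·(+0.1348+0.0250i)
Y_2^0(R⁻¹ n̂) = -0.097800-0.000000i

Re=-0.0978 Im=0.0000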